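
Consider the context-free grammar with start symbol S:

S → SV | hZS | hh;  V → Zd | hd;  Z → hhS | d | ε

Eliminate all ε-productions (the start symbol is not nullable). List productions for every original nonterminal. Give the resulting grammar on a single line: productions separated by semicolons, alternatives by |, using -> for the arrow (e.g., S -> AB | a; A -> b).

Nullable set: {Z}.
S -> hZS: Z nullable, giving hS | hZS.
V -> Zd: Z nullable, giving Zd | d.
Drop Z -> ε.
Unchanged (no nullable symbols): S -> SV; S -> hh; V -> hd; Z -> d; Z -> hhS.

S -> SV | hS | hh | hZS; V -> d | Zd | hd; Z -> d | hhS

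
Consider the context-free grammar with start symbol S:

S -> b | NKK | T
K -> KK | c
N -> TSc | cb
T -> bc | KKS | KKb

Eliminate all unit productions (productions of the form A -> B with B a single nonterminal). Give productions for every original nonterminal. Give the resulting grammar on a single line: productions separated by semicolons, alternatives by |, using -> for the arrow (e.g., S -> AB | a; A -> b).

S -> b | bc | KKS | KKb | NKK; K -> c | KK; N -> cb | TSc; T -> bc | KKS | KKb

Unit productions: S->T.
Unit pairs (A ⇒* B via units): (S,T).
S: inherits non-unit rules of {S, T} → KKS | KKb | NKK | b | bc.
K: inherits non-unit rules of {K} → KK | c.
N: inherits non-unit rules of {N} → TSc | cb.
T: inherits non-unit rules of {T} → KKS | KKb | bc.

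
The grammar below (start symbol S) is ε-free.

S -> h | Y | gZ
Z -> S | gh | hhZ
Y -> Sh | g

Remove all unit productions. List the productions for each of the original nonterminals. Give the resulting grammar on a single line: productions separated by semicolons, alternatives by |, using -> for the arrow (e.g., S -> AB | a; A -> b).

Unit productions: S->Y, Z->S.
Unit pairs (A ⇒* B via units): (S,Y), (Z,S), (Z,Y).
S: inherits non-unit rules of {S, Y} → Sh | g | gZ | h.
Y: inherits non-unit rules of {Y} → Sh | g.
Z: inherits non-unit rules of {S, Y, Z} → Sh | g | gZ | gh | h | hhZ.

S -> g | h | Sh | gZ; Y -> g | Sh; Z -> g | h | Sh | gZ | gh | hhZ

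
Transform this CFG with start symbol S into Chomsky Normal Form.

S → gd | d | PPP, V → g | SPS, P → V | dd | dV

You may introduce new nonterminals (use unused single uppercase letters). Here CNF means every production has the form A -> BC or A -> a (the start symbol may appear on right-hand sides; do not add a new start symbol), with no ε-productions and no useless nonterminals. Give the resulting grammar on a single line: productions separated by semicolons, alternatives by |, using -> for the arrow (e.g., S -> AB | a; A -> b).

No ε-productions.
After unit-elimination: S -> d | gd | PPP; P -> g | dV | dd | SPS; V -> g | SPS.
TERM: introduce A -> d, B -> g and substitute in every rule of length ≥2.
BIN: P -> SPS becomes P -> SC, C -> PS; S -> PPP becomes S -> PD, D -> PP; V -> SPS becomes V -> SE, E -> PS.

S -> d | BA | PD; A -> d; B -> g; C -> PS; D -> PP; E -> PS; P -> g | AA | AV | SC; V -> g | SE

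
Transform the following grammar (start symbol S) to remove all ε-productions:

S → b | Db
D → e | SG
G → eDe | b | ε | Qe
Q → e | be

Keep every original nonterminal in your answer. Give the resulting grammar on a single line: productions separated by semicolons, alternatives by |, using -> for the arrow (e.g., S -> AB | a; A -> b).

S -> b | Db; D -> S | e | SG; G -> b | Qe | eDe; Q -> e | be

Nullable set: {G}.
D -> SG: G nullable, giving S | SG.
Drop G -> ε.
Unchanged (no nullable symbols): S -> Db; S -> b; D -> e; G -> Qe; G -> b; G -> eDe; Q -> be; Q -> e.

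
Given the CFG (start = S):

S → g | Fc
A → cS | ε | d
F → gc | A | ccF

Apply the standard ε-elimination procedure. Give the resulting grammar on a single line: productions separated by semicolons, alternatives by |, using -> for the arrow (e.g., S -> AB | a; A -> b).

S -> c | g | Fc; A -> d | cS; F -> A | cc | gc | ccF

Nullable set: {A, F}.
S -> Fc: F nullable, giving Fc | c.
Drop A -> ε.
F -> A: A nullable, giving A.
F -> ccF: F nullable, giving cc | ccF.
Unchanged (no nullable symbols): S -> g; A -> cS; A -> d; F -> gc.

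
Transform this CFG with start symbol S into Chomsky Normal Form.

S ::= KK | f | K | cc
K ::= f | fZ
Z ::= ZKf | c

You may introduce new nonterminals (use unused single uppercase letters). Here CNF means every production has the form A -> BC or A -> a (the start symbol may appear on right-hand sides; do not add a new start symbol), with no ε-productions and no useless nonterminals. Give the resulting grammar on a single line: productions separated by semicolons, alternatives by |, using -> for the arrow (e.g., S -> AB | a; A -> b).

S -> f | AZ | BB | KK; A -> f; B -> c; C -> KA; K -> f | AZ; Z -> c | ZC

No ε-productions.
After unit-elimination: S -> f | KK | cc | fZ; K -> f | fZ; Z -> c | ZKf.
TERM: introduce B -> c, A -> f and substitute in every rule of length ≥2.
BIN: Z -> ZKA becomes Z -> ZC, C -> KA.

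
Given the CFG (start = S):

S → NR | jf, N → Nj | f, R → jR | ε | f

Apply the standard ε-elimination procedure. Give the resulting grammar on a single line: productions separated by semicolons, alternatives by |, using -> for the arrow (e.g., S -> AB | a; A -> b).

Nullable set: {R}.
S -> NR: R nullable, giving N | NR.
Drop R -> ε.
R -> jR: R nullable, giving j | jR.
Unchanged (no nullable symbols): S -> jf; N -> Nj; N -> f; R -> f.

S -> N | NR | jf; N -> f | Nj; R -> f | j | jR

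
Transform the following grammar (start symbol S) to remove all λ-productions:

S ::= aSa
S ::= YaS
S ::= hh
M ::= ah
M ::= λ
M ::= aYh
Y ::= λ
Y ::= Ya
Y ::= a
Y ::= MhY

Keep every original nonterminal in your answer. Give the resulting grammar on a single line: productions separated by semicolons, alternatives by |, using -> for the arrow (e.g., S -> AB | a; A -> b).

Nullable set: {M, Y}.
S -> YaS: Y nullable, giving YaS | aS.
Drop M -> λ.
M -> aYh: Y nullable, giving aYh | ah.
Drop Y -> λ.
Y -> MhY: M, Y nullable, giving Mh | MhY | h | hY.
Y -> Ya: Y nullable, giving Ya | a.
Unchanged (no nullable symbols): S -> aSa; S -> hh; M -> ah; Y -> a.

S -> aS | hh | YaS | aSa; M -> ah | aYh; Y -> a | h | Mh | Ya | hY | MhY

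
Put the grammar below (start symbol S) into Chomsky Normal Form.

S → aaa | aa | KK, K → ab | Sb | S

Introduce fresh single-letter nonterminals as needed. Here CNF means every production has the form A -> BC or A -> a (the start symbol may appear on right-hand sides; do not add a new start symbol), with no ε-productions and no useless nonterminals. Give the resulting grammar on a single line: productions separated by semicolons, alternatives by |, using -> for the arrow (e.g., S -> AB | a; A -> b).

S -> BB | BD | KK; A -> b; B -> a; C -> BB; D -> BB; K -> BA | BB | BC | KK | SA

No ε-productions.
After unit-elimination: S -> KK | aa | aaa; K -> KK | Sb | aa | ab | aaa.
TERM: introduce B -> a, A -> b and substitute in every rule of length ≥2.
BIN: K -> BBB becomes K -> BC, C -> BB; S -> BBB becomes S -> BD, D -> BB.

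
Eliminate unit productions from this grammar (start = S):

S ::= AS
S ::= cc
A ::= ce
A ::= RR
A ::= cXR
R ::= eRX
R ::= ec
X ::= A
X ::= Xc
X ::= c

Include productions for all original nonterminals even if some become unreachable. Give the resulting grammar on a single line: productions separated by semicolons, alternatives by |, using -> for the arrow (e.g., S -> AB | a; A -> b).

Unit productions: X->A.
Unit pairs (A ⇒* B via units): (X,A).
S: inherits non-unit rules of {S} → AS | cc.
A: inherits non-unit rules of {A} → RR | cXR | ce.
R: inherits non-unit rules of {R} → eRX | ec.
X: inherits non-unit rules of {A, X} → RR | Xc | c | cXR | ce.

S -> AS | cc; A -> RR | ce | cXR; R -> ec | eRX; X -> c | RR | Xc | ce | cXR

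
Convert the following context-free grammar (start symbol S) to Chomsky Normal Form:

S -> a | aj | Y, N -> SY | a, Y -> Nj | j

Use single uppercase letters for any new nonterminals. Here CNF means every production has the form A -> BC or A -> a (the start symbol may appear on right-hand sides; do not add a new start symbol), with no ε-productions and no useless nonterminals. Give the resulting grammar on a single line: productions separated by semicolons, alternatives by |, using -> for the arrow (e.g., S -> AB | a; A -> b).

S -> a | j | BA | NA; A -> j; B -> a; N -> a | SY; Y -> j | NA

No ε-productions.
After unit-elimination: S -> a | j | Nj | aj; N -> a | SY; Y -> j | Nj.
TERM: introduce B -> a, A -> j and substitute in every rule of length ≥2.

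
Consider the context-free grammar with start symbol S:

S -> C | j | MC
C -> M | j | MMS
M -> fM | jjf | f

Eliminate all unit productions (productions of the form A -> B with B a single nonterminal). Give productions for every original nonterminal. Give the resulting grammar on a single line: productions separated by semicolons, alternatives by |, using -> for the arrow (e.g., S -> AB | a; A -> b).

Unit productions: C->M, S->C.
Unit pairs (A ⇒* B via units): (C,M), (S,C), (S,M).
S: inherits non-unit rules of {C, M, S} → MC | MMS | f | fM | j | jjf.
C: inherits non-unit rules of {C, M} → MMS | f | fM | j | jjf.
M: inherits non-unit rules of {M} → f | fM | jjf.

S -> f | j | MC | fM | MMS | jjf; C -> f | j | fM | MMS | jjf; M -> f | fM | jjf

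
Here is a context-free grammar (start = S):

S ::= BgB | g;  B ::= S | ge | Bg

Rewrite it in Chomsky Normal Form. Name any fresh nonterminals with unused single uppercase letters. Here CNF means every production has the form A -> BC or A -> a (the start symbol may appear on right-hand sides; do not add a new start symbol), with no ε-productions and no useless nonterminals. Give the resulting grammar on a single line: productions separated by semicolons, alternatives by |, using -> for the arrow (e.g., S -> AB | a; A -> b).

No ε-productions.
After unit-elimination: S -> g | BgB; B -> g | Bg | ge | BgB.
TERM: introduce C -> e, A -> g and substitute in every rule of length ≥2.
BIN: B -> BAB becomes B -> BD, D -> AB; S -> BAB becomes S -> BE, E -> AB.

S -> g | BE; A -> g; B -> g | AC | BA | BD; C -> e; D -> AB; E -> AB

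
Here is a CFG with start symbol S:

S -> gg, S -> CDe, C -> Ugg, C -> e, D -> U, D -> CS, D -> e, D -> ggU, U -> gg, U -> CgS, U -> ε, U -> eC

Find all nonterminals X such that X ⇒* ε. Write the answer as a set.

{D, U}

Directly nullable (have an ε-rule): {U}.
D is nullable via D -> U (every symbol on the right is already known nullable).
Not nullable: C, S — each has a terminal in every rule's right-hand side or depends on a non-nullable symbol.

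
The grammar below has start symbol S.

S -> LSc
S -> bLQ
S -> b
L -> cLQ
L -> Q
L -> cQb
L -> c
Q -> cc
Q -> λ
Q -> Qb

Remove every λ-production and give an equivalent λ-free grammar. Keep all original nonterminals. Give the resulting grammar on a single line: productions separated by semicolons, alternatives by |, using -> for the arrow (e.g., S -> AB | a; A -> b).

Nullable set: {L, Q}.
S -> LSc: L nullable, giving LSc | Sc.
S -> bLQ: L, Q nullable, giving b | bL | bLQ | bQ.
L -> Q: Q nullable, giving Q.
L -> cLQ: L, Q nullable, giving c | cL | cLQ | cQ.
L -> cQb: Q nullable, giving cQb | cb.
Drop Q -> λ.
Q -> Qb: Q nullable, giving Qb | b.
Unchanged (no nullable symbols): S -> b; L -> c; Q -> cc.

S -> b | Sc | bL | bQ | LSc | bLQ; L -> Q | c | cL | cQ | cb | cLQ | cQb; Q -> b | Qb | cc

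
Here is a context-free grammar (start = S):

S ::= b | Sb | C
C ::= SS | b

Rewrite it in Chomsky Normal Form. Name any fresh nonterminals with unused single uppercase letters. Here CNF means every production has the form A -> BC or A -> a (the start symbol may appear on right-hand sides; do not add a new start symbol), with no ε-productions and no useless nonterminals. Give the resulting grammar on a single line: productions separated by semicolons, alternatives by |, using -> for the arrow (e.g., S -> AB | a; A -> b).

S -> b | SA | SS; A -> b

No ε-productions.
After unit-elimination: S -> b | SS | Sb; C -> b | SS.
TERM: introduce A -> b and substitute in every rule of length ≥2.
Drop unreachable/unproductive: C.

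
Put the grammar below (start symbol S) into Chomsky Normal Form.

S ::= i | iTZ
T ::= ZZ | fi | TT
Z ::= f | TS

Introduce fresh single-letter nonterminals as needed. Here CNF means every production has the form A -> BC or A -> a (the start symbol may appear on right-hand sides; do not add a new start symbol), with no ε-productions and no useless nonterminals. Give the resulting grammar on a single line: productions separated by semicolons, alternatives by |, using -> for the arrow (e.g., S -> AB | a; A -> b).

No ε-productions.
No unit productions to eliminate.
TERM: introduce B -> f, A -> i and substitute in every rule of length ≥2.
BIN: S -> ATZ becomes S -> AC, C -> TZ.

S -> i | AC; A -> i; B -> f; C -> TZ; T -> BA | TT | ZZ; Z -> f | TS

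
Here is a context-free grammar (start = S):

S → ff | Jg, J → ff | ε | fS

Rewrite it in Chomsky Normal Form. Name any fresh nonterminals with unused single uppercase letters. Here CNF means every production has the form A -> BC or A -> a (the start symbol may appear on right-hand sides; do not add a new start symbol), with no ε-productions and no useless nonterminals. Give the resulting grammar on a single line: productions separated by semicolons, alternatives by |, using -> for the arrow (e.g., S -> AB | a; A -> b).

S -> g | AA | JB; A -> f; B -> g; J -> AA | AS

Nullable: {J}; after ε-elimination: S -> g | Jg | ff; J -> fS | ff.
No unit productions to eliminate.
TERM: introduce A -> f, B -> g and substitute in every rule of length ≥2.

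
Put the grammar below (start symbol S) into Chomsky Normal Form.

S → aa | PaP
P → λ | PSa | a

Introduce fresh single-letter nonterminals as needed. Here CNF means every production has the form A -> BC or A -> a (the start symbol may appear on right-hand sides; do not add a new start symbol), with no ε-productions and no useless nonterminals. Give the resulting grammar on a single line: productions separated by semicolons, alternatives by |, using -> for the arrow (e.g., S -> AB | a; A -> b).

Nullable: {P}; after ε-elimination: S -> a | Pa | aP | aa | PaP; P -> a | Sa | PSa.
No unit productions to eliminate.
TERM: introduce A -> a and substitute in every rule of length ≥2.
BIN: P -> PSA becomes P -> PB, B -> SA; S -> PAP becomes S -> PC, C -> AP.

S -> a | AA | AP | PA | PC; A -> a; B -> SA; C -> AP; P -> a | PB | SA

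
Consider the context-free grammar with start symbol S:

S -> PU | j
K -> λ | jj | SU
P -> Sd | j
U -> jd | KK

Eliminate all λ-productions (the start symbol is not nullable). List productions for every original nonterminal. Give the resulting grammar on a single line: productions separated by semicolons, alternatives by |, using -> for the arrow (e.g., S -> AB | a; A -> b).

Nullable set: {K, U}.
S -> PU: U nullable, giving P | PU.
Drop K -> λ.
K -> SU: U nullable, giving S | SU.
U -> KK: K, K nullable, giving K | KK.
Unchanged (no nullable symbols): S -> j; K -> jj; P -> Sd; P -> j; U -> jd.

S -> P | j | PU; K -> S | SU | jj; P -> j | Sd; U -> K | KK | jd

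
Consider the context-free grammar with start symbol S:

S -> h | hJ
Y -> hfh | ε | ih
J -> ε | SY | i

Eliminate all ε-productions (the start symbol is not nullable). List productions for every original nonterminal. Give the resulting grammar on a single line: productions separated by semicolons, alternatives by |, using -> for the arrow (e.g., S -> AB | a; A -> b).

S -> h | hJ; J -> S | i | SY; Y -> ih | hfh

Nullable set: {J, Y}.
S -> hJ: J nullable, giving h | hJ.
Drop J -> ε.
J -> SY: Y nullable, giving S | SY.
Drop Y -> ε.
Unchanged (no nullable symbols): S -> h; J -> i; Y -> hfh; Y -> ih.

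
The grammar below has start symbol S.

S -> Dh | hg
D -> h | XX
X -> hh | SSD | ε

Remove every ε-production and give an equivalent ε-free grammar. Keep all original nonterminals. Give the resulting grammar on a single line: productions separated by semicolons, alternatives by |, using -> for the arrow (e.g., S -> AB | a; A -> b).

S -> h | Dh | hg; D -> X | h | XX; X -> SS | hh | SSD

Nullable set: {D, X}.
S -> Dh: D nullable, giving Dh | h.
D -> XX: X, X nullable, giving X | XX.
Drop X -> ε.
X -> SSD: D nullable, giving SS | SSD.
Unchanged (no nullable symbols): S -> hg; D -> h; X -> hh.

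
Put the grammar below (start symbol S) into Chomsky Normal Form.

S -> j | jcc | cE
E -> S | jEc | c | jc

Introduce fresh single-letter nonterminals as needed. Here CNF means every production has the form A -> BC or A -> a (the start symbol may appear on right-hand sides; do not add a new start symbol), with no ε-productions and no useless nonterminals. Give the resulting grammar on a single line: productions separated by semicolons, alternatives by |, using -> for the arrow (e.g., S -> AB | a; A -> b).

No ε-productions.
After unit-elimination: S -> j | cE | jcc; E -> c | j | cE | jc | jEc | jcc.
TERM: introduce A -> c, B -> j and substitute in every rule of length ≥2.
BIN: E -> BAA becomes E -> BC, C -> AA; E -> BEA becomes E -> BD, D -> EA; S -> BAA becomes S -> BF, F -> AA.

S -> j | AE | BF; A -> c; B -> j; C -> AA; D -> EA; E -> c | j | AE | BA | BC | BD; F -> AA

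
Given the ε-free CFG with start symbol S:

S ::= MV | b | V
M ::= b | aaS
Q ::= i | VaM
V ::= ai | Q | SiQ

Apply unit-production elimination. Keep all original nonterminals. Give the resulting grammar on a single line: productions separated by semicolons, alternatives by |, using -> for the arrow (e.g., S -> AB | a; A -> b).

S -> b | i | MV | ai | SiQ | VaM; M -> b | aaS; Q -> i | VaM; V -> i | ai | SiQ | VaM

Unit productions: S->V, V->Q.
Unit pairs (A ⇒* B via units): (S,Q), (S,V), (V,Q).
S: inherits non-unit rules of {Q, S, V} → MV | SiQ | VaM | ai | b | i.
M: inherits non-unit rules of {M} → aaS | b.
Q: inherits non-unit rules of {Q} → VaM | i.
V: inherits non-unit rules of {Q, V} → SiQ | VaM | ai | i.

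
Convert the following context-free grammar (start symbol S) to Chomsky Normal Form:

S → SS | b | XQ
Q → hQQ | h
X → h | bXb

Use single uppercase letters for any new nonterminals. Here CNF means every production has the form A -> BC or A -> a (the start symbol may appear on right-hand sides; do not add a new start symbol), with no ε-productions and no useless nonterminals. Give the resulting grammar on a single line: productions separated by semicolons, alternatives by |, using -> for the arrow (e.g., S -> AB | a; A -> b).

No ε-productions.
No unit productions to eliminate.
TERM: introduce B -> b, A -> h and substitute in every rule of length ≥2.
BIN: Q -> AQQ becomes Q -> AC, C -> QQ; X -> BXB becomes X -> BD, D -> XB.

S -> b | SS | XQ; A -> h; B -> b; C -> QQ; D -> XB; Q -> h | AC; X -> h | BD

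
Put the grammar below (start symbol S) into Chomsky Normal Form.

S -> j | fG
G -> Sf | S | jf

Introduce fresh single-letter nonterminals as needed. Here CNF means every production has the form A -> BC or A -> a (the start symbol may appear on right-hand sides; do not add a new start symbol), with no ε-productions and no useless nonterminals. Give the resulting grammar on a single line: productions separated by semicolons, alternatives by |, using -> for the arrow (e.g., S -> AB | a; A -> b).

No ε-productions.
After unit-elimination: S -> j | fG; G -> j | Sf | fG | jf.
TERM: introduce A -> f, B -> j and substitute in every rule of length ≥2.

S -> j | AG; A -> f; B -> j; G -> j | AG | BA | SA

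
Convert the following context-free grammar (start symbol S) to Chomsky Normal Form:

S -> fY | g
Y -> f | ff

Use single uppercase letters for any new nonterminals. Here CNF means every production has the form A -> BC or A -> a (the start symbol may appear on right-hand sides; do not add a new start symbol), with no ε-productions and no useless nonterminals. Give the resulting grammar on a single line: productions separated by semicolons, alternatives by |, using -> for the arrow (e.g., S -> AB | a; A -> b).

No ε-productions.
No unit productions to eliminate.
TERM: introduce A -> f and substitute in every rule of length ≥2.

S -> g | AY; A -> f; Y -> f | AA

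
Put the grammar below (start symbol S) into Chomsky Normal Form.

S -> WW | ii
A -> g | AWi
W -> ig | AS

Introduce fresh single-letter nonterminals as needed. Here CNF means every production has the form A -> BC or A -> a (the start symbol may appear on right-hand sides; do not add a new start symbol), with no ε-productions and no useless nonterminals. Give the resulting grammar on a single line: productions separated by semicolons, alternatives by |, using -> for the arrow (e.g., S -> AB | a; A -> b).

No ε-productions.
No unit productions to eliminate.
TERM: introduce C -> g, B -> i and substitute in every rule of length ≥2.
BIN: A -> AWB becomes A -> AD, D -> WB.

S -> BB | WW; A -> g | AD; B -> i; C -> g; D -> WB; W -> AS | BC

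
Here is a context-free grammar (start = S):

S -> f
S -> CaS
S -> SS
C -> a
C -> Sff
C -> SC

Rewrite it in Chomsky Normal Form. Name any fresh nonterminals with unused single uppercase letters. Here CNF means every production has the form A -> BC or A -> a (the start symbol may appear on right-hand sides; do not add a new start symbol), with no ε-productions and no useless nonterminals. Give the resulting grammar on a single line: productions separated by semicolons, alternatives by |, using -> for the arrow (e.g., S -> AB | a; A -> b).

No ε-productions.
No unit productions to eliminate.
TERM: introduce B -> a, A -> f and substitute in every rule of length ≥2.
BIN: C -> SAA becomes C -> SD, D -> AA; S -> CBS becomes S -> CE, E -> BS.

S -> f | CE | SS; A -> f; B -> a; C -> a | SC | SD; D -> AA; E -> BS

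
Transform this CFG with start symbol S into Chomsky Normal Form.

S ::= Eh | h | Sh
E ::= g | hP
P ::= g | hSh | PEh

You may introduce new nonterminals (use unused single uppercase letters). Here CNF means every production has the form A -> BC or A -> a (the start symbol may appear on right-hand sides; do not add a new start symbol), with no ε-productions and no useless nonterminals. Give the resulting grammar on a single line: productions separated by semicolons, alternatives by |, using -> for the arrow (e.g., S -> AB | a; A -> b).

S -> h | EA | SA; A -> h; B -> SA; C -> EA; E -> g | AP; P -> g | AB | PC

No ε-productions.
No unit productions to eliminate.
TERM: introduce A -> h and substitute in every rule of length ≥2.
BIN: P -> ASA becomes P -> AB, B -> SA; P -> PEA becomes P -> PC, C -> EA.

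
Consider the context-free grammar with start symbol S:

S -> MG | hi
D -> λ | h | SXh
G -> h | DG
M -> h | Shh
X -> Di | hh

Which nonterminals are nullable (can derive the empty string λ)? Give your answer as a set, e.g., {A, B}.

Directly nullable (have an ε-rule): {D}.
Not nullable: G, M, S, X — each has a terminal in every rule's right-hand side or depends on a non-nullable symbol.

{D}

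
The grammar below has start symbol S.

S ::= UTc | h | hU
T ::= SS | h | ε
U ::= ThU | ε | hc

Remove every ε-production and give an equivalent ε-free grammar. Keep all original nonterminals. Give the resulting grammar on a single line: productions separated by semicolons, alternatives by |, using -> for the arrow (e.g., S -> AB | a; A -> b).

Nullable set: {T, U}.
S -> UTc: U, T nullable, giving Tc | UTc | Uc | c.
S -> hU: U nullable, giving h | hU.
Drop T -> ε.
Drop U -> ε.
U -> ThU: T, U nullable, giving Th | ThU | h | hU.
Unchanged (no nullable symbols): S -> h; T -> SS; T -> h; U -> hc.

S -> c | h | Tc | Uc | hU | UTc; T -> h | SS; U -> h | Th | hU | hc | ThU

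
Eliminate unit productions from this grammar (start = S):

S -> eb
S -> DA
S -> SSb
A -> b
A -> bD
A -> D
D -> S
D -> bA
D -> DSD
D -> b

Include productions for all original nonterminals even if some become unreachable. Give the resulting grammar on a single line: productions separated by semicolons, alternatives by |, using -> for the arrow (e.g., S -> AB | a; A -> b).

Unit productions: A->D, D->S.
Unit pairs (A ⇒* B via units): (A,D), (A,S), (D,S).
S: inherits non-unit rules of {S} → DA | SSb | eb.
A: inherits non-unit rules of {A, D, S} → DA | DSD | SSb | b | bA | bD | eb.
D: inherits non-unit rules of {D, S} → DA | DSD | SSb | b | bA | eb.

S -> DA | eb | SSb; A -> b | DA | bA | bD | eb | DSD | SSb; D -> b | DA | bA | eb | DSD | SSb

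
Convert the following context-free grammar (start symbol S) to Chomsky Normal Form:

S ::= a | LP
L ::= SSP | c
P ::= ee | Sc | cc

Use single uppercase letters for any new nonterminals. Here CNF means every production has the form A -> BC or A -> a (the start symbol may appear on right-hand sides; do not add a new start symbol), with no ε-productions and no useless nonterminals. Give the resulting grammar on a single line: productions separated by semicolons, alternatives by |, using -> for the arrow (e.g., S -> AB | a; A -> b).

S -> a | LP; A -> c; B -> e; C -> SP; L -> c | SC; P -> AA | BB | SA

No ε-productions.
No unit productions to eliminate.
TERM: introduce A -> c, B -> e and substitute in every rule of length ≥2.
BIN: L -> SSP becomes L -> SC, C -> SP.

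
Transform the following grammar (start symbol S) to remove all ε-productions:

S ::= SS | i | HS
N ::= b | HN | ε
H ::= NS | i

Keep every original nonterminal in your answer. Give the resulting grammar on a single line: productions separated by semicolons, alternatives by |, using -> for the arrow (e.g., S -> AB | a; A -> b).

Nullable set: {N}.
H -> NS: N nullable, giving NS | S.
Drop N -> ε.
N -> HN: N nullable, giving H | HN.
Unchanged (no nullable symbols): S -> HS; S -> SS; S -> i; H -> i; N -> b.

S -> i | HS | SS; H -> S | i | NS; N -> H | b | HN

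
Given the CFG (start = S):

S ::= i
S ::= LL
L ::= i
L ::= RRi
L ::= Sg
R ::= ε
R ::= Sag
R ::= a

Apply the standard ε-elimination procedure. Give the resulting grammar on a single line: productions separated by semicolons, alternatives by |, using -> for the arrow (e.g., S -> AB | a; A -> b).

S -> i | LL; L -> i | Ri | Sg | RRi; R -> a | Sag

Nullable set: {R}.
L -> RRi: R, R nullable, giving RRi | Ri | i.
Drop R -> ε.
Unchanged (no nullable symbols): S -> LL; S -> i; L -> Sg; L -> i; R -> Sag; R -> a.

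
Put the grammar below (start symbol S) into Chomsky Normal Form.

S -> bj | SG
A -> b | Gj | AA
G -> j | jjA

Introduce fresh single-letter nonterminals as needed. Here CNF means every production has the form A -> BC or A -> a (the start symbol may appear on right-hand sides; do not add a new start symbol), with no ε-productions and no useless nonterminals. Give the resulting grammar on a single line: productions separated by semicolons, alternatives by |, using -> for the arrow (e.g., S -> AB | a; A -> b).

No ε-productions.
No unit productions to eliminate.
TERM: introduce C -> b, B -> j and substitute in every rule of length ≥2.
BIN: G -> BBA becomes G -> BD, D -> BA.

S -> CB | SG; A -> b | AA | GB; B -> j; C -> b; D -> BA; G -> j | BD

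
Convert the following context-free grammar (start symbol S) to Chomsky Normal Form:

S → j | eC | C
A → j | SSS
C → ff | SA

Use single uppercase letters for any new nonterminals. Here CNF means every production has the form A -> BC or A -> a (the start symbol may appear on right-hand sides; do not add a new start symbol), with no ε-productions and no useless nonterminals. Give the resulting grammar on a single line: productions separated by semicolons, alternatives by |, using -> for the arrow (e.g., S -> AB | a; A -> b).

No ε-productions.
After unit-elimination: S -> j | SA | eC | ff; A -> j | SSS; C -> SA | ff.
TERM: introduce D -> e, B -> f and substitute in every rule of length ≥2.
BIN: A -> SSS becomes A -> SE, E -> SS.

S -> j | BB | DC | SA; A -> j | SE; B -> f; C -> BB | SA; D -> e; E -> SS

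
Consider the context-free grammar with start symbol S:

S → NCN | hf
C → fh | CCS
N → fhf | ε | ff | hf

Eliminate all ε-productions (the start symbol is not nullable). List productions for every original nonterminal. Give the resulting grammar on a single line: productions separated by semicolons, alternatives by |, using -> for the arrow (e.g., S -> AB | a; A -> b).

S -> C | CN | NC | hf | NCN; C -> fh | CCS; N -> ff | hf | fhf

Nullable set: {N}.
S -> NCN: N, N nullable, giving C | CN | NC | NCN.
Drop N -> ε.
Unchanged (no nullable symbols): S -> hf; C -> CCS; C -> fh; N -> ff; N -> fhf; N -> hf.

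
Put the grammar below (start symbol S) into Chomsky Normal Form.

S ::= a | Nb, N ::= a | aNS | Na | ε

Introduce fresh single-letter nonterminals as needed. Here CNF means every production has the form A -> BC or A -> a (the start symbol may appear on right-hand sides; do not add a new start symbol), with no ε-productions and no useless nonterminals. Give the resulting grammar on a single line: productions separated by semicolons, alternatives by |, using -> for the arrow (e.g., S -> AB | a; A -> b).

S -> a | b | NB; A -> a; B -> b; C -> NS; N -> a | AC | AS | NA

Nullable: {N}; after ε-elimination: S -> a | b | Nb; N -> a | Na | aS | aNS.
No unit productions to eliminate.
TERM: introduce A -> a, B -> b and substitute in every rule of length ≥2.
BIN: N -> ANS becomes N -> AC, C -> NS.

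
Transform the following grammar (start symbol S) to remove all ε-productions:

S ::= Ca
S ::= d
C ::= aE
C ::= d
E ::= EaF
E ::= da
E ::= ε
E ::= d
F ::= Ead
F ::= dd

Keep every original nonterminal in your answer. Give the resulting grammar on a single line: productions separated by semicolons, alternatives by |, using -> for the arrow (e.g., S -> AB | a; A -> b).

S -> d | Ca; C -> a | d | aE; E -> d | aF | da | EaF; F -> ad | dd | Ead

Nullable set: {E}.
C -> aE: E nullable, giving a | aE.
Drop E -> ε.
E -> EaF: E nullable, giving EaF | aF.
F -> Ead: E nullable, giving Ead | ad.
Unchanged (no nullable symbols): S -> Ca; S -> d; C -> d; E -> d; E -> da; F -> dd.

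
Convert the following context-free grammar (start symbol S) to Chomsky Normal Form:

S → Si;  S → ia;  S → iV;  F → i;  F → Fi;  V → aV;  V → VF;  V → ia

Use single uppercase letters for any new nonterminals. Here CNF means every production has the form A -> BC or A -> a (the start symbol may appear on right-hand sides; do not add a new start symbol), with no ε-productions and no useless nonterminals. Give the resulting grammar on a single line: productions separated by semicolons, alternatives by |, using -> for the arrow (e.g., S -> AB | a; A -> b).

S -> AB | AV | SA; A -> i; B -> a; F -> i | FA; V -> AB | BV | VF

No ε-productions.
No unit productions to eliminate.
TERM: introduce B -> a, A -> i and substitute in every rule of length ≥2.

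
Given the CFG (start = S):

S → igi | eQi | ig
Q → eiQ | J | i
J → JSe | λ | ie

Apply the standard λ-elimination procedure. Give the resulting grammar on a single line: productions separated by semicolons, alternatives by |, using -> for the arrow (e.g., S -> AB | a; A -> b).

Nullable set: {J, Q}.
S -> eQi: Q nullable, giving eQi | ei.
Drop J -> λ.
J -> JSe: J nullable, giving JSe | Se.
Q -> J: J nullable, giving J.
Q -> eiQ: Q nullable, giving ei | eiQ.
Unchanged (no nullable symbols): S -> ig; S -> igi; J -> ie; Q -> i.

S -> ei | ig | eQi | igi; J -> Se | ie | JSe; Q -> J | i | ei | eiQ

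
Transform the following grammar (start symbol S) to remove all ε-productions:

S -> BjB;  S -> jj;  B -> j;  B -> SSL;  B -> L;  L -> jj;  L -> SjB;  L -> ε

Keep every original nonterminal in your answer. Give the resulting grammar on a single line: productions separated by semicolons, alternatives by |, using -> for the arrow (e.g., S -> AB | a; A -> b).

S -> j | Bj | jB | jj | BjB; B -> L | j | SS | SSL; L -> Sj | jj | SjB

Nullable set: {B, L}.
S -> BjB: B, B nullable, giving Bj | BjB | j | jB.
B -> L: L nullable, giving L.
B -> SSL: L nullable, giving SS | SSL.
Drop L -> ε.
L -> SjB: B nullable, giving Sj | SjB.
Unchanged (no nullable symbols): S -> jj; B -> j; L -> jj.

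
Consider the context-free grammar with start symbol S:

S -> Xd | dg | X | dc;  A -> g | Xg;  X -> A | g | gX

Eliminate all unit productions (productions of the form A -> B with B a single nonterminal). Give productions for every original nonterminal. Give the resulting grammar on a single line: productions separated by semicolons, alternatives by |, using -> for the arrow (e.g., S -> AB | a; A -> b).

Unit productions: S->X, X->A.
Unit pairs (A ⇒* B via units): (S,A), (S,X), (X,A).
S: inherits non-unit rules of {A, S, X} → Xd | Xg | dc | dg | g | gX.
A: inherits non-unit rules of {A} → Xg | g.
X: inherits non-unit rules of {A, X} → Xg | g | gX.

S -> g | Xd | Xg | dc | dg | gX; A -> g | Xg; X -> g | Xg | gX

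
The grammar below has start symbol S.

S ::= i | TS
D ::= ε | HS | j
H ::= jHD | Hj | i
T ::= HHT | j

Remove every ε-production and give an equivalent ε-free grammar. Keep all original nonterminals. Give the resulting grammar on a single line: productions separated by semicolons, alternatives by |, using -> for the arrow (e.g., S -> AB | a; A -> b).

S -> i | TS; D -> j | HS; H -> i | Hj | jH | jHD; T -> j | HHT

Nullable set: {D}.
Drop D -> ε.
H -> jHD: D nullable, giving jH | jHD.
Unchanged (no nullable symbols): S -> TS; S -> i; D -> HS; D -> j; H -> Hj; H -> i; T -> HHT; T -> j.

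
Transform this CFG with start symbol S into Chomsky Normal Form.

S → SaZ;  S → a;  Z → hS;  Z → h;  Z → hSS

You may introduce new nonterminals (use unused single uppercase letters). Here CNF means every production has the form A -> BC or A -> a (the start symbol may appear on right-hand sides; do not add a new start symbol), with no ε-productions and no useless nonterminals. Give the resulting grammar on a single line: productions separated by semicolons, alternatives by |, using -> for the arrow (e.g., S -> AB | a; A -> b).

S -> a | SC; A -> a; B -> h; C -> AZ; D -> SS; Z -> h | BD | BS

No ε-productions.
No unit productions to eliminate.
TERM: introduce A -> a, B -> h and substitute in every rule of length ≥2.
BIN: S -> SAZ becomes S -> SC, C -> AZ; Z -> BSS becomes Z -> BD, D -> SS.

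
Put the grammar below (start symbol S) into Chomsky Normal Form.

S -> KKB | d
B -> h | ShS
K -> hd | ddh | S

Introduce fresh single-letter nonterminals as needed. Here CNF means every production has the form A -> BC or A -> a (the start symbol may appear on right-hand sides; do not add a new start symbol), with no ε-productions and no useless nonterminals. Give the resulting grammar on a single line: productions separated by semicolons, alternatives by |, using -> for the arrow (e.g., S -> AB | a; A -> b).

No ε-productions.
After unit-elimination: S -> d | KKB; B -> h | ShS; K -> d | hd | KKB | ddh.
TERM: introduce C -> d, A -> h and substitute in every rule of length ≥2.
BIN: B -> SAS becomes B -> SD, D -> AS; K -> CCA becomes K -> CE, E -> CA; K -> KKB becomes K -> KF, F -> KB; S -> KKB becomes S -> KG, G -> KB.

S -> d | KG; A -> h; B -> h | SD; C -> d; D -> AS; E -> CA; F -> KB; G -> KB; K -> d | AC | CE | KF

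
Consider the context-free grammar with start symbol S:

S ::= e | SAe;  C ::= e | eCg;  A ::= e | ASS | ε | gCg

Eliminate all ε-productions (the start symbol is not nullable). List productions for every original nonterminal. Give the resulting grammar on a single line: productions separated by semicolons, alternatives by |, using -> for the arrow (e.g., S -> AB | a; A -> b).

Nullable set: {A}.
S -> SAe: A nullable, giving SAe | Se.
Drop A -> ε.
A -> ASS: A nullable, giving ASS | SS.
Unchanged (no nullable symbols): S -> e; A -> e; A -> gCg; C -> e; C -> eCg.

S -> e | Se | SAe; A -> e | SS | ASS | gCg; C -> e | eCg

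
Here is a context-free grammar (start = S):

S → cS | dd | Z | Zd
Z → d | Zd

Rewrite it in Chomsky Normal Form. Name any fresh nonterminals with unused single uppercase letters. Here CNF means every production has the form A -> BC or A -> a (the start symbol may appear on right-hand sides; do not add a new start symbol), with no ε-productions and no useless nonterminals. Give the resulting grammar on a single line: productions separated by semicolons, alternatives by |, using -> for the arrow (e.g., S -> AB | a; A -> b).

S -> d | AA | BS | ZA; A -> d; B -> c; Z -> d | ZA

No ε-productions.
After unit-elimination: S -> d | Zd | cS | dd; Z -> d | Zd.
TERM: introduce B -> c, A -> d and substitute in every rule of length ≥2.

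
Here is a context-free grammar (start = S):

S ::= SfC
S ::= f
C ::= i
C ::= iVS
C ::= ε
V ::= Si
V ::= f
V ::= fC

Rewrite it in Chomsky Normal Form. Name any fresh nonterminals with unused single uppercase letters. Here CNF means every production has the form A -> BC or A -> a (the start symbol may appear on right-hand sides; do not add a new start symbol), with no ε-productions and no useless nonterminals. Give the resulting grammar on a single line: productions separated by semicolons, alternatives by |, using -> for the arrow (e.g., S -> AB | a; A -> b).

Nullable: {C}; after ε-elimination: S -> f | Sf | SfC; C -> i | iVS; V -> f | Si | fC.
No unit productions to eliminate.
TERM: introduce B -> f, A -> i and substitute in every rule of length ≥2.
BIN: C -> AVS becomes C -> AD, D -> VS; S -> SBC becomes S -> SE, E -> BC.

S -> f | SB | SE; A -> i; B -> f; C -> i | AD; D -> VS; E -> BC; V -> f | BC | SA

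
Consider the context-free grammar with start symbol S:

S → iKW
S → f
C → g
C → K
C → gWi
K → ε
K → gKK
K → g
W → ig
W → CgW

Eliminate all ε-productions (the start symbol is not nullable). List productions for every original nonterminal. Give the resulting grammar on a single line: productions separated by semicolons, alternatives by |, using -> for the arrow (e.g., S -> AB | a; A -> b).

Nullable set: {C, K}.
S -> iKW: K nullable, giving iKW | iW.
C -> K: K nullable, giving K.
Drop K -> ε.
K -> gKK: K, K nullable, giving g | gK | gKK.
W -> CgW: C nullable, giving CgW | gW.
Unchanged (no nullable symbols): S -> f; C -> g; C -> gWi; K -> g; W -> ig.

S -> f | iW | iKW; C -> K | g | gWi; K -> g | gK | gKK; W -> gW | ig | CgW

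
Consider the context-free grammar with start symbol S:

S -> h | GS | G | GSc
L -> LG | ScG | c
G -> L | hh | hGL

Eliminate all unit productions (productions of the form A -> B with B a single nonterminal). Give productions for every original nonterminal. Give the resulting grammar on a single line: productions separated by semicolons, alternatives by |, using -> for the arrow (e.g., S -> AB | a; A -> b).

Unit productions: G->L, S->G.
Unit pairs (A ⇒* B via units): (G,L), (S,G), (S,L).
S: inherits non-unit rules of {G, L, S} → GS | GSc | LG | ScG | c | h | hGL | hh.
G: inherits non-unit rules of {G, L} → LG | ScG | c | hGL | hh.
L: inherits non-unit rules of {L} → LG | ScG | c.

S -> c | h | GS | LG | hh | GSc | ScG | hGL; G -> c | LG | hh | ScG | hGL; L -> c | LG | ScG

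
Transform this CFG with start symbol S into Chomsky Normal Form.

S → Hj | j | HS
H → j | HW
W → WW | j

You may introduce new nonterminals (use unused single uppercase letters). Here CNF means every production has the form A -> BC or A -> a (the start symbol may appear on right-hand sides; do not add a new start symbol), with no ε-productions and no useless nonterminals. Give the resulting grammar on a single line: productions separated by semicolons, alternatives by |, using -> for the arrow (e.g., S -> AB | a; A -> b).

S -> j | HA | HS; A -> j; H -> j | HW; W -> j | WW

No ε-productions.
No unit productions to eliminate.
TERM: introduce A -> j and substitute in every rule of length ≥2.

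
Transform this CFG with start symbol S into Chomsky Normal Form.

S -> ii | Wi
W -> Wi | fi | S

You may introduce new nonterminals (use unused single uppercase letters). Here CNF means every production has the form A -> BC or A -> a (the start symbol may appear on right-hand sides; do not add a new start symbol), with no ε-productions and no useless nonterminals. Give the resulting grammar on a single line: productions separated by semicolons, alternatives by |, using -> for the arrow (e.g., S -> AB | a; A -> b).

S -> AA | WA; A -> i; B -> f; W -> AA | BA | WA

No ε-productions.
After unit-elimination: S -> Wi | ii; W -> Wi | fi | ii.
TERM: introduce B -> f, A -> i and substitute in every rule of length ≥2.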